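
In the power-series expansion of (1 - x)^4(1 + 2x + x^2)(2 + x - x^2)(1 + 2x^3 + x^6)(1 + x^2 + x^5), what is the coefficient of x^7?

(1 - x)^4 has coefficients 1,-4,6,-4,1 for degrees 0…4.
(1 + 2x + x^2) has coefficients 1,2,1,0,0,0,0,0 for degrees 0…7.
Multiplying by (2 + x - x^2) gives running coefficients 2,5,3,-1,-1,0,0,0 for degrees 0…7.
Multiplying by (1 + 2x^3 + x^6) gives running coefficients 2,5,3,3,9,6,0,3 for degrees 0…7.
Finally multiplying by (1 + x^2 + x^5), the product of all factors after the first has coefficients 2,5,5,8,12,11,14,12 for degrees 0…7.
[x^7] = 1·12 − 4·14 + 6·11 − 4·12 + 1·8 = -18.

-18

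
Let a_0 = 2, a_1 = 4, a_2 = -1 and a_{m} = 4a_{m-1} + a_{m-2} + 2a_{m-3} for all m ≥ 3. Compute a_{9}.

The ordinary generating function has denominator 1 - 4y - y^2 - 2y^3.
Iterating the recurrence: a_0,…,a_{9} = 2, 4, -1, 4, 23, 94, 407, 1768, 7667, 33250.

33250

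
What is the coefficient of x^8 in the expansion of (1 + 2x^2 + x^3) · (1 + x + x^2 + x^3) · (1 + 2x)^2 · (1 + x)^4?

(1 + 2x^2 + x^3) has coefficients 1,0,2,1 for degrees 0…3.
(1 + x + x^2 + x^3) has coefficients 1,1,1,1,0,0,0,0,0 for degrees 0…8.
Multiplying by (1 + 2x)^2 gives running coefficients 1,5,9,9,8,4,0,0,0 for degrees 0…8.
Finally multiplying by (1 + x)^4, the product of all factors after the first has coefficients 1,9,35,79,119,131,109,65,24 for degrees 0…8.
[x^8] = 1·24 + 2·109 + 1·131 = 373.

373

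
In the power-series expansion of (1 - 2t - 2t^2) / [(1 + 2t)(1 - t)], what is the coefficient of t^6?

The denominator gives the recurrence a_n = −a_(n−1) + 2a_(n−2) for n ≥ 3; the numerator fixes a_0 = 1, a_1 = -3, a_2 = 3.
Iterating: 1, -3, 3, -9, 15, -33, 63, so a_6 = 63.

63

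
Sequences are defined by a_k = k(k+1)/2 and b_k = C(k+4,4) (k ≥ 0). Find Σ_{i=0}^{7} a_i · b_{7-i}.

1716

This is [x^7] in the product of the two ordinary generating functions.
Σ = 0·330 + 1·210 + 3·126 + 6·70 + 10·35 + 15·15 + 21·5 + 28·1 = 1716.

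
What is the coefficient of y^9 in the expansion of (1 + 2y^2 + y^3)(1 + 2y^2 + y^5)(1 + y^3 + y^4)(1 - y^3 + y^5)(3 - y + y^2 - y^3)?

(1 + 2y^2 + y^3) has coefficients 1,0,2,1 for degrees 0…3.
(1 + 2y^2 + y^5) has coefficients 1,0,2,0,0,1,0,0,0,0 for degrees 0…9.
Multiplying by (1 + y^3 + y^4) gives running coefficients 1,0,2,1,1,3,2,0,1,1 for degrees 0…9.
Multiplying by (1 - y^3 + y^5) gives running coefficients 1,0,2,0,1,2,1,1,-1,0 for degrees 0…9.
Finally multiplying by (3 - y + y^2 - y^3), the product of all factors after the first has coefficients 3,-1,7,-3,5,3,2,3,-5,1 for degrees 0…9.
[y^9] = 1·1 + 2·3 + 1·2 = 9.

9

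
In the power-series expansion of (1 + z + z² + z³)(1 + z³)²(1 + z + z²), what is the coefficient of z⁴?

(1 + z + z² + z³) has coefficients 1,1,1,1 for degrees 0…3.
(1 + z³)² has coefficients 1,0,0,2,0 for degrees 0…4.
Finally multiplying by (1 + z + z²), the product of all factors after the first has coefficients 1,1,1,2,2 for degrees 0…4.
[z⁴] = 1·2 + 1·2 + 1·1 + 1·1 = 6.

6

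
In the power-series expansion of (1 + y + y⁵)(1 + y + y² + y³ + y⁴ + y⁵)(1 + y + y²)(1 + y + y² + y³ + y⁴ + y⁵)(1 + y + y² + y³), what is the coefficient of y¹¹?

124

(1 + y + y⁵) has coefficients 1,1,0,0,0,1 for degrees 0…5.
(1 + y + y² + y³ + y⁴ + y⁵) has coefficients 1,1,1,1,1,1,0,0,0,0,0,0 for degrees 0…11.
Multiplying by (1 + y + y²) gives running coefficients 1,2,3,3,3,3,2,1,0,0,0,0 for degrees 0…11.
Multiplying by (1 + y + y² + y³ + y⁴ + y⁵) gives running coefficients 1,3,6,9,12,15,16,15,12,9,6,3 for degrees 0…11.
Finally multiplying by (1 + y + y² + y³), the product of all factors after the first has coefficients 1,4,10,19,30,42,52,58,58,52,42,30 for degrees 0…11.
[y¹¹] = 1·30 + 1·42 + 1·52 = 124.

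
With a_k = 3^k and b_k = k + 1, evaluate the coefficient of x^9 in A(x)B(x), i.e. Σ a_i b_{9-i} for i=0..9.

The convolution is the t^9 coefficient of A(t)B(t).
Σ = 1·10 + 3·9 + 9·8 + 27·7 + 81·6 + 243·5 + 729·4 + 2187·3 + 6561·2 + 19683·1 = 44281.

44281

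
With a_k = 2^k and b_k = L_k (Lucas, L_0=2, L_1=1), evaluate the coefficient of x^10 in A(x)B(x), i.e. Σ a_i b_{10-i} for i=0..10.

5623

Write out a_i and b_{10-i} for i = 0,…,10 and sum the products.
Σ = 1·123 + 2·76 + 4·47 + 8·29 + 16·18 + 32·11 + 64·7 + 128·4 + 256·3 + 512·1 + 1024·2 = 5623.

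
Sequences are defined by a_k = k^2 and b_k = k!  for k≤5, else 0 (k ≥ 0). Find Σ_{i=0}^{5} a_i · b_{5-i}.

107

The convolution is the x^5 coefficient of A(x)B(x).
Σ = 0·120 + 1·24 + 4·6 + 9·2 + 16·1 + 25·1 = 107.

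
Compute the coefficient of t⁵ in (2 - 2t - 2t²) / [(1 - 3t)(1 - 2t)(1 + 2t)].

454

Partial fractions give a closed form: a_n = (2)·3^n + (-1/2)·2^n + (1/2)·(-2)^n.
At n = 5: a_5 = 454.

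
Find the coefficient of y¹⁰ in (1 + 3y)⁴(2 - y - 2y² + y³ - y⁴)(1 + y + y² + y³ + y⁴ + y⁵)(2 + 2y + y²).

-2345

(1 + 3y)⁴ has coefficients 1,12,54,108,81 for degrees 0…4.
(2 - y - 2y² + y³ - y⁴) has coefficients 2,-1,-2,1,-1,0,0,0,0,0,0 for degrees 0…10.
Multiplying by (1 + y + y² + y³ + y⁴ + y⁵) gives running coefficients 2,1,-1,0,-1,-1,-3,-2,0,-1,0 for degrees 0…10.
Finally multiplying by (2 + 2y + y²), the product of all factors after the first has coefficients 4,6,2,-1,-3,-4,-9,-11,-7,-4,-2 for degrees 0…10.
[y¹⁰] = 1·(-2) + 12·(-4) + 54·(-7) + 108·(-11) + 81·(-9) = -2345.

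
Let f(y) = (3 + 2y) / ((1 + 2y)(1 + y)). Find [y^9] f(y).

-2047

Partial fractions give a closed form: a_n = (4)·(-2)^n + (-1)·(-1)^n.
At n = 9: a_9 = -2047.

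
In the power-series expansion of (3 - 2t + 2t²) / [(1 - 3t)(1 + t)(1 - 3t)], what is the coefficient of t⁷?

34946

The denominator gives the recurrence a_n = 5a_(n−1) − 3a_(n−2) − 9a_(n−3) for n ≥ 3; the numerator fixes a_0 = 3, a_1 = 13, a_2 = 58.
Iterating: 3, 13, 58, 224, 829, 2951, 10252, 34946, so a_7 = 34946.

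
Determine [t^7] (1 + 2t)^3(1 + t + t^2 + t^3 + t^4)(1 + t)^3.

173

(1 + 2t)^3 has coefficients 1,6,12,8 for degrees 0…3.
(1 + t + t^2 + t^3 + t^4) has coefficients 1,1,1,1,1,0,0,0 for degrees 0…7.
Finally multiplying by (1 + t)^3, the product of all factors after the first has coefficients 1,4,7,8,8,7,4,1 for degrees 0…7.
[t^7] = 1·1 + 6·4 + 12·7 + 8·8 = 173.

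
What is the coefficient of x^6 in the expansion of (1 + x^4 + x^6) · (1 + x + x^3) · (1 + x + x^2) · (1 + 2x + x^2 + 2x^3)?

15

(1 + x^4 + x^6) has coefficients 1,0,0,0,1,0,1 for degrees 0…6.
(1 + x + x^3) has coefficients 1,1,0,1,0,0,0 for degrees 0…6.
Multiplying by (1 + x + x^2) gives running coefficients 1,2,2,2,1,1,0 for degrees 0…6.
Finally multiplying by (1 + 2x + x^2 + 2x^3), the product of all factors after the first has coefficients 1,4,7,10,11,9,7 for degrees 0…6.
[x^6] = 1·7 + 1·7 + 1·1 = 15.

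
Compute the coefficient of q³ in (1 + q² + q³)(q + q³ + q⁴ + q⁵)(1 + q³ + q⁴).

2

(1 + q² + q³) has coefficients 1,0,1,1 for degrees 0…3.
(q + q³ + q⁴ + q⁵) has coefficients 0,1,0,1 for degrees 0…3.
Finally multiplying by (1 + q³ + q⁴), the product of all factors after the first has coefficients 0,1,0,1 for degrees 0…3.
[q³] = 1·1 + 1·1 + 1·0 = 2.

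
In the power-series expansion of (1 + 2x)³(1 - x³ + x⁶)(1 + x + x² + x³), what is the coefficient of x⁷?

-19

(1 + 2x)³ has coefficients 1,6,12,8 for degrees 0…3.
(1 - x³ + x⁶) has coefficients 1,0,0,-1,0,0,1,0 for degrees 0…7.
Finally multiplying by (1 + x + x² + x³), the product of all factors after the first has coefficients 1,1,1,0,-1,-1,0,1 for degrees 0…7.
[x⁷] = 1·1 + 6·0 + 12·(-1) + 8·(-1) = -19.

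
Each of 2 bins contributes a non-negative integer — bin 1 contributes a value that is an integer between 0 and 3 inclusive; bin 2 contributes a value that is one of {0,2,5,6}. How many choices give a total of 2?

The generating function for the choices is (1 + x + x² + x³)·(1 + x² + x⁵ + x⁶); the count is [x²].
(1 + x + x² + x³) has coefficients 1,1,1 for degrees 0…2.
(1 + x² + x⁵ + x⁶) has coefficients 1,0,1 for degrees 0…2.
[x²] = 1·1 + 1·0 + 1·1 = 2.

2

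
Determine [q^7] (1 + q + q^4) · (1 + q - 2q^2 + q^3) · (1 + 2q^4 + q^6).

1

(1 + q + q^4) has coefficients 1,1,0,0,1 for degrees 0…4.
(1 + q - 2q^2 + q^3) has coefficients 1,1,-2,1,0,0,0,0 for degrees 0…7.
Finally multiplying by (1 + 2q^4 + q^6), the product of all factors after the first has coefficients 1,1,-2,1,2,2,-3,3 for degrees 0…7.
[q^7] = 1·3 + 1·(-3) + 1·1 = 1.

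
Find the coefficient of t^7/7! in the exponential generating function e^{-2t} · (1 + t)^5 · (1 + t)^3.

6144

The EGF product rule gives c_7 = Σ_{k_1+k_2+k_3=7} C(7; k_1,k_2,k_3) · ∏ g_i(k_i), where e^{-2t} gives (-2)^k; (1+t)^5 gives the falling factorial (5)_k; (1+t)^3 gives the falling factorial (3)_k.
g_1(k) for k = 0…7: 1, -2, 4, -8, 16, -32, 64, -128.
g_2(k) for k = 0…7: 1, 5, 20, 60, 120, 120, 0, 0.
g_3(k) for k = 0…7: 1, 3, 6, 6, 0, 0, 0, 0.
First combine the last two factors: h(k) = Σ_j C(k,j)·g_2(j)·g_3(k−j) for k = 0…7: 1, 8, 56, 336, 1680, 6720, 20160, 40320.
c_7 = Σ_k C(7,k)·g_1(k)·h(7−k) = 1·1·40320 + 7·(-2)·20160 + 21·4·6720 + 35·(-8)·1680 + 35·16·336 + 21·(-32)·56 + 7·64·8 + 1·(-128)·1 = 40320 − 282240 + 564480 − 470400 + 188160 − 37632 + 3584 − 128 = 6144.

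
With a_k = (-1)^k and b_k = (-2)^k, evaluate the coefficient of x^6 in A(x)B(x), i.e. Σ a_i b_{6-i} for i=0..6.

Write out a_i and b_{6-i} for i = 0,…,6 and sum the products.
Σ = 1·64 − 1·(-32) + 1·16 − 1·(-8) + 1·4 − 1·(-2) + 1·1 = 127.

127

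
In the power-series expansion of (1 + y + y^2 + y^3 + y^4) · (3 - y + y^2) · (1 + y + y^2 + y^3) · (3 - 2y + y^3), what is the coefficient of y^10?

2

(1 + y + y^2 + y^3 + y^4) has coefficients 1,1,1,1,1 for degrees 0…4.
(3 - y + y^2) has coefficients 3,-1,1,0,0,0,0,0,0,0,0 for degrees 0…10.
Multiplying by (1 + y + y^2 + y^3) gives running coefficients 3,2,3,3,0,1,0,0,0,0,0 for degrees 0…10.
Finally multiplying by (3 - 2y + y^3), the product of all factors after the first has coefficients 9,0,5,6,-4,6,1,0,1,0,0 for degrees 0…10.
[y^10] = 1·0 + 1·0 + 1·1 + 1·0 + 1·1 = 2.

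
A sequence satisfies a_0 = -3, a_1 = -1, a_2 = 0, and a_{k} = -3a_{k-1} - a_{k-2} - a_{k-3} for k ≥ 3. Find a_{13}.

The ordinary generating function has denominator 1 + 3t + t^2 + t^3.
Iterating the recurrence: a_0,…,a_{13} = -3, -1, 0, 4, -11, 29, -80, 222, -615, 1703, -4716, 13060, -36167, 100157.

100157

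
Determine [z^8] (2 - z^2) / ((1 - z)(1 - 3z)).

The denominator gives the recurrence a_n = 4a_(n−1) − 3a_(n−2) for n ≥ 3; the numerator fixes a_0 = 2, a_1 = 8, a_2 = 25.
Iterating: 2, 8, 25, 76, 229, 688, 2065, 6196, 18589, so a_8 = 18589.

18589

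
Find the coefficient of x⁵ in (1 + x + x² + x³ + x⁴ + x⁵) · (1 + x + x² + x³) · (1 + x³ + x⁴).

9

(1 + x + x² + x³ + x⁴ + x⁵) has coefficients 1,1,1,1,1,1 for degrees 0…5.
(1 + x + x² + x³) has coefficients 1,1,1,1,0,0 for degrees 0…5.
Finally multiplying by (1 + x³ + x⁴), the product of all factors after the first has coefficients 1,1,1,2,2,2 for degrees 0…5.
[x⁵] = 1·2 + 1·2 + 1·2 + 1·1 + 1·1 + 1·1 = 9.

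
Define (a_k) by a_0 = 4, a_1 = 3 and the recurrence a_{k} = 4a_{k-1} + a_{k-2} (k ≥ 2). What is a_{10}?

The ordinary generating function has denominator 1 - 4z - z^2.
Iterating the recurrence: a_0,…,a_{10} = 4, 3, 16, 67, 284, 1203, 5096, 21587, 91444, 387363, 1640896.

1640896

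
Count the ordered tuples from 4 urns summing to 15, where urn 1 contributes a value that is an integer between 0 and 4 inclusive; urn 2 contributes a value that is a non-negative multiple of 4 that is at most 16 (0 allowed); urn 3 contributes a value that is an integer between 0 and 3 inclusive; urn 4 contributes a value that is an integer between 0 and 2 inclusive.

15

The generating function for the choices is (1 + x + x^2 + x^3 + x^4)·(1 + x^4 + x^8 + x^12 + x^16)·(1 + x + x^2 + x^3)·(1 + x + x^2); the count is [x^15].
(1 + x + x^2 + x^3 + x^4) has coefficients 1,1,1,1,1 for degrees 0…4.
(1 + x^4 + x^8 + x^12 + x^16) has coefficients 1,0,0,0,1,0,0,0,1,0,0,0,1,0,0,0 for degrees 0…15.
Multiplying by (1 + x + x^2 + x^3) gives running coefficients 1,1,1,1,1,1,1,1,1,1,1,1,1,1,1,1 for degrees 0…15.
Finally multiplying by (1 + x + x^2), the product of all factors after the first has coefficients 1,2,3,3,3,3,3,3,3,3,3,3,3,3,3,3 for degrees 0…15.
[x^15] = 1·3 + 1·3 + 1·3 + 1·3 + 1·3 = 15.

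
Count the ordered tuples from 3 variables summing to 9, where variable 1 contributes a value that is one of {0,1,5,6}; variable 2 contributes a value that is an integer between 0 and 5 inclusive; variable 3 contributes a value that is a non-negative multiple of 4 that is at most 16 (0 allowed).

The generating function for the choices is (1 + t + t⁵ + t⁶)·(1 + t + t² + t³ + t⁴ + t⁵)·(1 + t⁴ + t⁸ + t¹² + t¹⁶); the count is [t⁹].
(1 + t + t⁵ + t⁶) has coefficients 1,1,0,0,0,1,1 for degrees 0…6.
(1 + t + t² + t³ + t⁴ + t⁵) has coefficients 1,1,1,1,1,1,0,0,0,0 for degrees 0…9.
Finally multiplying by (1 + t⁴ + t⁸ + t¹² + t¹⁶), the product of all factors after the first has coefficients 1,1,1,1,2,2,1,1,2,2 for degrees 0…9.
[t⁹] = 1·2 + 1·2 + 1·2 + 1·1 = 7.

7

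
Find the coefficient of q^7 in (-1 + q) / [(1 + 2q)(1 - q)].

128

Partial fractions give a closed form: a_n = (-1)·(-2)^n.
At n = 7: a_7 = 128.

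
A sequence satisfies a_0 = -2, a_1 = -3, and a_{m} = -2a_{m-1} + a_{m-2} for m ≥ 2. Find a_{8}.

886

The ordinary generating function has denominator 1 + 2q - q^2.
Iterating the recurrence: a_0,…,a_{8} = -2, -3, 4, -11, 26, -63, 152, -367, 886.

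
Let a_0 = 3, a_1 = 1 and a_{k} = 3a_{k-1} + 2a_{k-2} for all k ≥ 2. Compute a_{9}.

60037

The ordinary generating function has denominator 1 - 3y - 2y^2.
Iterating the recurrence: a_0,…,a_{9} = 3, 1, 9, 29, 105, 373, 1329, 4733, 16857, 60037.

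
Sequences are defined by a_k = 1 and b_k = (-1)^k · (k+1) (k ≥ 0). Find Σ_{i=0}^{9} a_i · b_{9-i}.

-5

The convolution is the x^9 coefficient of A(x)B(x).
Σ = 1·(-10) + 1·9 + 1·(-8) + 1·7 + 1·(-6) + 1·5 + 1·(-4) + 1·3 + 1·(-2) + 1·1 = -5.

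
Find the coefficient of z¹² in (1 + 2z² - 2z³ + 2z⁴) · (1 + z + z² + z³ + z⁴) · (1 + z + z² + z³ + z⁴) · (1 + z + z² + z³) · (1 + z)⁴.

(1 + 2z² - 2z³ + 2z⁴) has coefficients 1,0,2,-2,2 for degrees 0…4.
(1 + z + z² + z³ + z⁴) has coefficients 1,1,1,1,1,0,0,0,0,0,0,0,0 for degrees 0…12.
Multiplying by (1 + z + z² + z³ + z⁴) gives running coefficients 1,2,3,4,5,4,3,2,1,0,0,0,0 for degrees 0…12.
Multiplying by (1 + z + z² + z³) gives running coefficients 1,3,6,10,14,16,16,14,10,6,3,1,0 for degrees 0…12.
Finally multiplying by (1 + z)⁴, the product of all factors after the first has coefficients 1,7,24,56,103,159,210,240,240,210,159,103,56 for degrees 0…12.
[z¹²] = 1·56 + 2·159 − 2·210 + 2·240 = 434.

434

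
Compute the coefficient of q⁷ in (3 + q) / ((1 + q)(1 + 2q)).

-638

Partial fractions give a closed form: a_n = (-2)·(-1)^n + (5)·(-2)^n.
At n = 7: a_7 = -638.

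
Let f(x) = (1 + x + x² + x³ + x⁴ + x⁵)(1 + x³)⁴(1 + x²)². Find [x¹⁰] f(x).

(1 + x + x² + x³ + x⁴ + x⁵) has coefficients 1,1,1,1,1,1 for degrees 0…5.
(1 + x³)⁴ has coefficients 1,0,0,4,0,0,6,0,0,4,0 for degrees 0…10.
Finally multiplying by (1 + x²)², the product of all factors after the first has coefficients 1,0,2,4,1,8,6,4,12,4,6 for degrees 0…10.
[x¹⁰] = 1·6 + 1·4 + 1·12 + 1·4 + 1·6 + 1·8 = 40.

40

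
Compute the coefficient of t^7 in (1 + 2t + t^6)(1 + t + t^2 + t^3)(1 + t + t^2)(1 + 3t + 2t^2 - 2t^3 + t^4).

14

(1 + 2t + t^6) has coefficients 1,2,0,0,0,0,1 for degrees 0…6.
(1 + t + t^2 + t^3) has coefficients 1,1,1,1,0,0,0,0 for degrees 0…7.
Multiplying by (1 + t + t^2) gives running coefficients 1,2,3,3,2,1,0,0 for degrees 0…7.
Finally multiplying by (1 + 3t + 2t^2 - 2t^3 + t^4), the product of all factors after the first has coefficients 1,5,11,14,14,9,4,1 for degrees 0…7.
[t^7] = 1·1 + 2·4 + 1·5 = 14.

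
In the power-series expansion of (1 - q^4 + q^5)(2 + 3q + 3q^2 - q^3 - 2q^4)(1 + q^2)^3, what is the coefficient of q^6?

-1

(1 - q^4 + q^5) has coefficients 1,0,0,0,-1,1 for degrees 0…5.
(2 + 3q + 3q^2 - q^3 - 2q^4) has coefficients 2,3,3,-1,-2,0,0 for degrees 0…6.
Finally multiplying by (1 + q^2)^3, the product of all factors after the first has coefficients 2,3,9,8,13,6,5 for degrees 0…6.
[q^6] = 1·5 − 1·9 + 1·3 = -1.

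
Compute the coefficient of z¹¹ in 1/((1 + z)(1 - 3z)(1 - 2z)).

Partial fractions give a closed form: a_n = (1/12)·(-1)^n + (9/4)·3^n + (-4/3)·2^n.
At n = 11: a_11 = 395850.

395850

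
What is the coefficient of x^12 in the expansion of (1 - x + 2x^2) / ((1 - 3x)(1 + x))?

354295

The denominator gives the recurrence a_n = 2a_(n−1) + 3a_(n−2) for n ≥ 3; the numerator fixes a_0 = 1, a_1 = 1, a_2 = 7.
Iterating: 1, 1, 7, 17, 55, 161, 487, 1457, 4375, 13121, 39367, 118097, 354295, so a_12 = 354295.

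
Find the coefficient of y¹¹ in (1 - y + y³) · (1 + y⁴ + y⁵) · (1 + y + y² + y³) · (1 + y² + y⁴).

(1 - y + y³) has coefficients 1,-1,0,1 for degrees 0…3.
(1 + y⁴ + y⁵) has coefficients 1,0,0,0,1,1,0,0,0,0,0,0 for degrees 0…11.
Multiplying by (1 + y + y² + y³) gives running coefficients 1,1,1,1,1,2,2,2,1,0,0,0 for degrees 0…11.
Finally multiplying by (1 + y² + y⁴), the product of all factors after the first has coefficients 1,1,2,2,3,4,4,5,4,4,3,2 for degrees 0…11.
[y¹¹] = 1·2 − 1·3 + 1·4 = 3.

3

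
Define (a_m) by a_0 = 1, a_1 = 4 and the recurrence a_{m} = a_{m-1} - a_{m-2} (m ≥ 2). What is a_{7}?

The ordinary generating function has denominator 1 - z + z^2.
Iterating the recurrence: a_0,…,a_{7} = 1, 4, 3, -1, -4, -3, 1, 4.

4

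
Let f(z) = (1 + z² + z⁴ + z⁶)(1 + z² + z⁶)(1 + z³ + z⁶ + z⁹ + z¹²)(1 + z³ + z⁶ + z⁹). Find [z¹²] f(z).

14

(1 + z² + z⁴ + z⁶) has coefficients 1,0,1,0,1,0,1 for degrees 0…6.
(1 + z² + z⁶) has coefficients 1,0,1,0,0,0,1,0,0,0,0,0,0 for degrees 0…12.
Multiplying by (1 + z³ + z⁶ + z⁹ + z¹²) gives running coefficients 1,0,1,1,0,1,2,0,1,2,0,1,2 for degrees 0…12.
Finally multiplying by (1 + z³ + z⁶ + z⁹), the product of all factors after the first has coefficients 1,0,1,2,0,2,4,0,3,6,0,4,7 for degrees 0…12.
[z¹²] = 1·7 + 1·0 + 1·3 + 1·4 = 14.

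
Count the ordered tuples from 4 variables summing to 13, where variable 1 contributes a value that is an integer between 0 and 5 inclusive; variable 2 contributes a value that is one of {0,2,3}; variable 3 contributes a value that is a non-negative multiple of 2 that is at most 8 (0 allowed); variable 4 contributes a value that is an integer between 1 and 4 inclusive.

31

The generating function for the choices is (1 + z + z^2 + z^3 + z^4 + z^5)·(1 + z^2 + z^3)·(1 + z^2 + z^4 + z^6 + z^8)·(z + z^2 + z^3 + z^4); the count is [z^13].
(1 + z + z^2 + z^3 + z^4 + z^5) has coefficients 1,1,1,1,1,1 for degrees 0…5.
(1 + z^2 + z^3) has coefficients 1,0,1,1,0,0,0,0,0,0,0,0,0,0 for degrees 0…13.
Multiplying by (1 + z^2 + z^4 + z^6 + z^8) gives running coefficients 1,0,2,1,2,1,2,1,2,1,1,1,0,0 for degrees 0…13.
Finally multiplying by (z + z^2 + z^3 + z^4), the product of all factors after the first has coefficients 0,1,1,3,4,5,6,6,6,6,6,5,5,3 for degrees 0…13.
[z^13] = 1·3 + 1·5 + 1·5 + 1·6 + 1·6 + 1·6 = 31.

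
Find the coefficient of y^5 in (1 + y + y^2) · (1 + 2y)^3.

8

(1 + y + y^2) has coefficients 1,1,1 for degrees 0…2.
(1 + 2y)^3 has coefficients 1,6,12,8,0,0 for degrees 0…5.
[y^5] = 1·0 + 1·0 + 1·8 = 8.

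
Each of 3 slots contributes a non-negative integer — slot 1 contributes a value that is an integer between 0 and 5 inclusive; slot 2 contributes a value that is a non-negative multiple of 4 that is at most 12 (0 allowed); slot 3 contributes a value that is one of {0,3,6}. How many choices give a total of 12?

The generating function for the choices is (1 + t + t² + t³ + t⁴ + t⁵)·(1 + t⁴ + t⁸ + t¹²)·(1 + t³ + t⁶); the count is [t¹²].
(1 + t + t² + t³ + t⁴ + t⁵) has coefficients 1,1,1,1,1,1 for degrees 0…5.
(1 + t⁴ + t⁸ + t¹²) has coefficients 1,0,0,0,1,0,0,0,1,0,0,0,1 for degrees 0…12.
Finally multiplying by (1 + t³ + t⁶), the product of all factors after the first has coefficients 1,0,0,1,1,0,1,1,1,0,1,1,1 for degrees 0…12.
[t¹²] = 1·1 + 1·1 + 1·1 + 1·0 + 1·1 + 1·1 = 5.

5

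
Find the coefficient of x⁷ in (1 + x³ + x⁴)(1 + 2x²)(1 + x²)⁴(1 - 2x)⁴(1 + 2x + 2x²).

(1 + x³ + x⁴) has coefficients 1,0,0,1,1 for degrees 0…4.
(1 + 2x²) has coefficients 1,0,2,0,0,0,0,0 for degrees 0…7.
Multiplying by (1 + x²)⁴ gives running coefficients 1,0,6,0,14,0,16,0 for degrees 0…7.
Multiplying by (1 - 2x)⁴ gives running coefficients 1,-8,30,-80,174,-304,448,-576 for degrees 0…7.
Finally multiplying by (1 + 2x + 2x²), the product of all factors after the first has coefficients 1,-6,16,-36,74,-116,188,-288 for degrees 0…7.
[x⁷] = 1·(-288) + 1·74 + 1·(-36) = -250.

-250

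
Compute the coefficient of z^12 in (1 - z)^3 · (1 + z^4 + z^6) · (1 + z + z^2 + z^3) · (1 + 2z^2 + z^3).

-3

(1 - z)^3 has coefficients 1,-3,3,-1 for degrees 0…3.
(1 + z^4 + z^6) has coefficients 1,0,0,0,1,0,1,0,0,0,0,0,0 for degrees 0…12.
Multiplying by (1 + z + z^2 + z^3) gives running coefficients 1,1,1,1,1,1,2,2,1,1,0,0,0 for degrees 0…12.
Finally multiplying by (1 + 2z^2 + z^3), the product of all factors after the first has coefficients 1,1,3,4,4,4,5,5,6,7,4,3,1 for degrees 0…12.
[z^12] = 1·1 − 3·3 + 3·4 − 1·7 = -3.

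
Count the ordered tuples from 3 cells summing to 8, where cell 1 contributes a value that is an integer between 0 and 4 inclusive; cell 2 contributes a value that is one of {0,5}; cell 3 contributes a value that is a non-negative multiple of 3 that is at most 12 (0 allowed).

3

The generating function for the choices is (1 + y + y^2 + y^3 + y^4)·(1 + y^5)·(1 + y^3 + y^6 + y^9 + y^12); the count is [y^8].
(1 + y + y^2 + y^3 + y^4) has coefficients 1,1,1,1,1 for degrees 0…4.
(1 + y^5) has coefficients 1,0,0,0,0,1,0,0,0 for degrees 0…8.
Finally multiplying by (1 + y^3 + y^6 + y^9 + y^12), the product of all factors after the first has coefficients 1,0,0,1,0,1,1,0,1 for degrees 0…8.
[y^8] = 1·1 + 1·0 + 1·1 + 1·1 + 1·0 = 3.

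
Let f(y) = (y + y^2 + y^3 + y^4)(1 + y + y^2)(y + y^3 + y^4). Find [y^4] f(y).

(y + y^2 + y^3 + y^4) has coefficients 0,1,1,1,1 for degrees 0…4.
(1 + y + y^2) has coefficients 1,1,1,0,0 for degrees 0…4.
Finally multiplying by (y + y^3 + y^4), the product of all factors after the first has coefficients 0,1,1,2,2 for degrees 0…4.
[y^4] = 1·2 + 1·1 + 1·1 + 1·0 = 4.

4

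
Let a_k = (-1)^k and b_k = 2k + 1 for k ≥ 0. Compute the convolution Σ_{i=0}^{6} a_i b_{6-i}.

The convolution is the t^6 coefficient of A(t)B(t).
Σ = 1·13 − 1·11 + 1·9 − 1·7 + 1·5 − 1·3 + 1·1 = 7.

7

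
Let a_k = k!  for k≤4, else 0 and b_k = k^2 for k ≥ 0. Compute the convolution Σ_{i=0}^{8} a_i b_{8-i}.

719

The convolution is the x^8 coefficient of A(x)B(x).
Σ = 1·64 + 1·49 + 2·36 + 6·25 + 24·16 + 0·9 + 0·4 + 0·1 + 0·0 = 719.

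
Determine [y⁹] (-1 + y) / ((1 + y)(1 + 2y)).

The denominator gives the recurrence a_n = −3a_(n−1) − 2a_(n−2) for n ≥ 2; the numerator fixes a_0 = -1, a_1 = 4.
Iterating: -1, 4, -10, 22, -46, 94, -190, 382, -766, 1534, so a_9 = 1534.

1534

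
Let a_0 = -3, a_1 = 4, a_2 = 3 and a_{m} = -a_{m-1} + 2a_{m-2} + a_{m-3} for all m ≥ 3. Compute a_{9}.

-57

The ordinary generating function has denominator 1 + y - 2y^2 - y^3.
Iterating the recurrence: a_0,…,a_{9} = -3, 4, 3, 2, 8, -1, 19, -13, 50, -57.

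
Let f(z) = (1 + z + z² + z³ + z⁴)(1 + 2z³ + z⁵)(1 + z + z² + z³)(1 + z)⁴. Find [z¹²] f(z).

(1 + z + z² + z³ + z⁴) has coefficients 1,1,1,1,1 for degrees 0…4.
(1 + 2z³ + z⁵) has coefficients 1,0,0,2,0,1,0,0,0,0,0,0,0 for degrees 0…12.
Multiplying by (1 + z + z² + z³) gives running coefficients 1,1,1,3,2,3,3,1,1,0,0,0,0 for degrees 0…12.
Finally multiplying by (1 + z)⁴, the product of all factors after the first has coefficients 1,5,11,17,25,34,40,42,37,25,13,5,1 for degrees 0…12.
[z¹²] = 1·1 + 1·5 + 1·13 + 1·25 + 1·37 = 81.

81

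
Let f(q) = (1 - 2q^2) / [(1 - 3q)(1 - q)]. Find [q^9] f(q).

The denominator gives the recurrence a_n = 4a_(n−1) − 3a_(n−2) for n ≥ 3; the numerator fixes a_0 = 1, a_1 = 4, a_2 = 11.
Iterating: 1, 4, 11, 32, 95, 284, 851, 2552, 7655, 22964, so a_9 = 22964.

22964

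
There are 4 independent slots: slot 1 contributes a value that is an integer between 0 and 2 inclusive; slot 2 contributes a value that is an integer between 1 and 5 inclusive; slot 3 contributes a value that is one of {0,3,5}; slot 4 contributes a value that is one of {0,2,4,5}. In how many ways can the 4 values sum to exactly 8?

19

The generating function for the choices is (1 + t + t²)·(t + t² + t³ + t⁴ + t⁵)·(1 + t³ + t⁵)·(1 + t² + t⁴ + t⁵); the count is [t⁸].
(1 + t + t²) has coefficients 1,1,1 for degrees 0…2.
(t + t² + t³ + t⁴ + t⁵) has coefficients 0,1,1,1,1,1,0,0,0 for degrees 0…8.
Multiplying by (1 + t³ + t⁵) gives running coefficients 0,1,1,1,2,2,2,2,2 for degrees 0…8.
Finally multiplying by (1 + t² + t⁴ + t⁵), the product of all factors after the first has coefficients 0,1,1,2,3,4,6,6,7 for degrees 0…8.
[t⁸] = 1·7 + 1·6 + 1·6 = 19.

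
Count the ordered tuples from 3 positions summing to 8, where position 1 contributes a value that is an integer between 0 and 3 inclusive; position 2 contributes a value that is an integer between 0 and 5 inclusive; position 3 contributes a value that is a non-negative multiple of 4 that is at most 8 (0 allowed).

The generating function for the choices is (1 + z + z² + z³)·(1 + z + z² + z³ + z⁴ + z⁵)·(1 + z⁴ + z⁸); the count is [z⁸].
(1 + z + z² + z³) has coefficients 1,1,1,1 for degrees 0…3.
(1 + z + z² + z³ + z⁴ + z⁵) has coefficients 1,1,1,1,1,1,0,0,0 for degrees 0…8.
Finally multiplying by (1 + z⁴ + z⁸), the product of all factors after the first has coefficients 1,1,1,1,2,2,1,1,2 for degrees 0…8.
[z⁸] = 1·2 + 1·1 + 1·1 + 1·2 = 6.

6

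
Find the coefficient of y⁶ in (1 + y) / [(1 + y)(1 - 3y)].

The denominator gives the recurrence a_n = 2a_(n−1) + 3a_(n−2) for n ≥ 2; the numerator fixes a_0 = 1, a_1 = 3.
Iterating: 1, 3, 9, 27, 81, 243, 729, so a_6 = 729.

729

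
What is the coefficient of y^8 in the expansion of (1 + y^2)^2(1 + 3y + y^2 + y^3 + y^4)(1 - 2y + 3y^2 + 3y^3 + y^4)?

(1 + y^2)^2 has coefficients 1,0,2,0,1 for degrees 0…4.
(1 + 3y + y^2 + y^3 + y^4) has coefficients 1,3,1,1,1,0,0,0,0 for degrees 0…8.
Finally multiplying by (1 - 2y + 3y^2 + 3y^3 + y^4), the product of all factors after the first has coefficients 1,1,-2,11,12,7,7,4,1 for degrees 0…8.
[y^8] = 1·1 + 2·7 + 1·12 = 27.

27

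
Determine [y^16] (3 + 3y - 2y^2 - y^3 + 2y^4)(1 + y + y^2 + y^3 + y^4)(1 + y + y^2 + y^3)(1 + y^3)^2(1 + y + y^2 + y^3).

26

(3 + 3y - 2y^2 - y^3 + 2y^4) has coefficients 3,3,-2,-1,2 for degrees 0…4.
(1 + y + y^2 + y^3 + y^4) has coefficients 1,1,1,1,1,0,0,0,0,0,0,0,0,0,0,0,0 for degrees 0…16.
Multiplying by (1 + y + y^2 + y^3) gives running coefficients 1,2,3,4,4,3,2,1,0,0,0,0,0,0,0,0,0 for degrees 0…16.
Multiplying by (1 + y^3)^2 gives running coefficients 1,2,3,6,8,9,11,11,9,8,6,3,2,1,0,0,0 for degrees 0…16.
Finally multiplying by (1 + y + y^2 + y^3), the product of all factors after the first has coefficients 1,3,6,12,19,26,34,39,40,39,34,26,19,12,6,3,1 for degrees 0…16.
[y^16] = 3·1 + 3·3 − 2·6 − 1·12 + 2·19 = 26.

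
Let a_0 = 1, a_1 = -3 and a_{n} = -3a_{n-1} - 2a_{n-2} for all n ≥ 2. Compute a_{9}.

-1023

The ordinary generating function has denominator 1 + 3x + 2x^2.
Iterating the recurrence: a_0,…,a_{9} = 1, -3, 7, -15, 31, -63, 127, -255, 511, -1023.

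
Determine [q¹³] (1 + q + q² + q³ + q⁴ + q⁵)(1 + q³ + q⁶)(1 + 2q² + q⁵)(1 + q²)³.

47

(1 + q + q² + q³ + q⁴ + q⁵) has coefficients 1,1,1,1,1,1 for degrees 0…5.
(1 + q³ + q⁶) has coefficients 1,0,0,1,0,0,1,0,0,0,0,0,0,0 for degrees 0…13.
Multiplying by (1 + 2q² + q⁵) gives running coefficients 1,0,2,1,0,3,1,0,3,0,0,1,0,0 for degrees 0…13.
Finally multiplying by (1 + q²)³, the product of all factors after the first has coefficients 1,0,5,1,9,6,8,12,8,10,12,4,10,3 for degrees 0…13.
[q¹³] = 1·3 + 1·10 + 1·4 + 1·12 + 1·10 + 1·8 = 47.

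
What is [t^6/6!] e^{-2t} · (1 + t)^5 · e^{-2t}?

The EGF product rule gives c_6 = Σ_{k_1+k_2+k_3=6} C(6; k_1,k_2,k_3) · ∏ g_i(k_i), where e^{-2t} gives (-2)^k; (1+t)^5 gives the falling factorial (5)_k; e^{-2t} gives (-2)^k.
g_1(k) for k = 0…6: 1, -2, 4, -8, 16, -32, 64.
g_2(k) for k = 0…6: 1, 5, 20, 60, 120, 120, 0.
g_3(k) for k = 0…6: 1, -2, 4, -8, 16, -32, 64.
First combine the last two factors: h(k) = Σ_j C(k,j)·g_2(j)·g_3(k−j) for k = 0…6: 1, 3, 4, -8, -24, 88, 64.
c_6 = Σ_k C(6,k)·g_1(k)·h(6−k) = 1·1·64 + 6·(-2)·88 + 15·4·(-24) + 20·(-8)·(-8) + 15·16·4 + 6·(-32)·3 + 1·64·1 = 64 − 1056 − 1440 + 1280 + 960 − 576 + 64 = -704.

-704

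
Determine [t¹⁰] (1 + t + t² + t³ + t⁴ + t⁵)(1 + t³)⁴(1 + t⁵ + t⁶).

(1 + t + t² + t³ + t⁴ + t⁵) has coefficients 1,1,1,1,1,1 for degrees 0…5.
(1 + t³)⁴ has coefficients 1,0,0,4,0,0,6,0,0,4,0 for degrees 0…10.
Finally multiplying by (1 + t⁵ + t⁶), the product of all factors after the first has coefficients 1,0,0,4,0,1,7,0,4,8,0 for degrees 0…10.
[t¹⁰] = 1·0 + 1·8 + 1·4 + 1·0 + 1·7 + 1·1 = 20.

20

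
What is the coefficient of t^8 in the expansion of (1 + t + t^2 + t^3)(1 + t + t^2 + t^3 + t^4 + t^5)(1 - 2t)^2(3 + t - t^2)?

18

(1 + t + t^2 + t^3) has coefficients 1,1,1,1 for degrees 0…3.
(1 + t + t^2 + t^3 + t^4 + t^5) has coefficients 1,1,1,1,1,1,0,0,0 for degrees 0…8.
Multiplying by (1 - 2t)^2 gives running coefficients 1,-3,1,1,1,1,0,4,0 for degrees 0…8.
Finally multiplying by (3 + t - t^2), the product of all factors after the first has coefficients 3,-8,-1,7,3,3,0,11,4 for degrees 0…8.
[t^8] = 1·4 + 1·11 + 1·0 + 1·3 = 18.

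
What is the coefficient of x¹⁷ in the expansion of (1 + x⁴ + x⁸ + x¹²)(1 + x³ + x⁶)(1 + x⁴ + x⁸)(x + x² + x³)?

8

(1 + x⁴ + x⁸ + x¹²) has coefficients 1,0,0,0,1,0,0,0,1,0,0,0,1 for degrees 0…12.
(1 + x³ + x⁶) has coefficients 1,0,0,1,0,0,1,0,0,0,0,0,0,0,0,0,0,0 for degrees 0…17.
Multiplying by (1 + x⁴ + x⁸) gives running coefficients 1,0,0,1,1,0,1,1,1,0,1,1,0,0,1,0,0,0 for degrees 0…17.
Finally multiplying by (x + x² + x³), the product of all factors after the first has coefficients 0,1,1,1,1,2,2,2,2,3,2,2,2,2,1,1,1,1 for degrees 0…17.
[x¹⁷] = 1·1 + 1·2 + 1·3 + 1·2 = 8.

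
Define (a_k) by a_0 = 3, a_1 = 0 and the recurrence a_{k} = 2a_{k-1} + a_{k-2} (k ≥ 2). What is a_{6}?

The ordinary generating function has denominator 1 - 2y - y^2.
Iterating the recurrence: a_0,…,a_{6} = 3, 0, 3, 6, 15, 36, 87.

87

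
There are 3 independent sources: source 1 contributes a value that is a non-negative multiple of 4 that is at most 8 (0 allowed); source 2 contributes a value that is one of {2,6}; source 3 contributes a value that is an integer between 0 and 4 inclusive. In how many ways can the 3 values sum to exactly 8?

2

The generating function for the choices is (1 + x⁴ + x⁸)·(x² + x⁶)·(1 + x + x² + x³ + x⁴); the count is [x⁸].
(1 + x⁴ + x⁸) has coefficients 1,0,0,0,1,0,0,0,1 for degrees 0…8.
(x² + x⁶) has coefficients 0,0,1,0,0,0,1,0,0 for degrees 0…8.
Finally multiplying by (1 + x + x² + x³ + x⁴), the product of all factors after the first has coefficients 0,0,1,1,1,1,2,1,1 for degrees 0…8.
[x⁸] = 1·1 + 1·1 + 1·0 = 2.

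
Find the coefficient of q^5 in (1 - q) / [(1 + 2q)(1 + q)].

The denominator gives the recurrence a_n = −3a_(n−1) − 2a_(n−2) for n ≥ 2; the numerator fixes a_0 = 1, a_1 = -4.
Iterating: 1, -4, 10, -22, 46, -94, so a_5 = -94.

-94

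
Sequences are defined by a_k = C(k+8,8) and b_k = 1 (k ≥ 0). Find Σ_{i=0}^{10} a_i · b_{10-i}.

Write out a_i and b_{10-i} for i = 0,…,10 and sum the products.
Σ = 1·1 + 9·1 + 45·1 + 165·1 + 495·1 + 1287·1 + 3003·1 + 6435·1 + 12870·1 + 24310·1 + 43758·1 = 92378.

92378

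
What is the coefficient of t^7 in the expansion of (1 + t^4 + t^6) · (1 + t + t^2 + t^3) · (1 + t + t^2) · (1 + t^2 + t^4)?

(1 + t^4 + t^6) has coefficients 1,0,0,0,1,0,1 for degrees 0…6.
(1 + t + t^2 + t^3) has coefficients 1,1,1,1,0,0,0,0 for degrees 0…7.
Multiplying by (1 + t + t^2) gives running coefficients 1,2,3,3,2,1,0,0 for degrees 0…7.
Finally multiplying by (1 + t^2 + t^4), the product of all factors after the first has coefficients 1,2,4,5,6,6,5,4 for degrees 0…7.
[t^7] = 1·4 + 1·5 + 1·2 = 11.

11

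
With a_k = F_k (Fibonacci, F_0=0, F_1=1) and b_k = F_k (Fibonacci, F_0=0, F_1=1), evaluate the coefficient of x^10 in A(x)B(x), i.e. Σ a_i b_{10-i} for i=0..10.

235

The convolution is the t^10 coefficient of A(t)B(t).
Σ = 0·55 + 1·34 + 1·21 + 2·13 + 3·8 + 5·5 + 8·3 + 13·2 + 21·1 + 34·1 + 55·0 = 235.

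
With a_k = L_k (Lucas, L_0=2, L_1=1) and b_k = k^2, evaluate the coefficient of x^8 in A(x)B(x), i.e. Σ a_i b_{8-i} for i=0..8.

697

The convolution is the x^8 coefficient of A(x)B(x).
Σ = 2·64 + 1·49 + 3·36 + 4·25 + 7·16 + 11·9 + 18·4 + 29·1 + 47·0 = 697.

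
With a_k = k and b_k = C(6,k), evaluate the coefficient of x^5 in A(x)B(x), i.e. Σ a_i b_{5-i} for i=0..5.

The convolution is the x^5 coefficient of A(x)B(x).
Σ = 0·6 + 1·15 + 2·20 + 3·15 + 4·6 + 5·1 = 129.

129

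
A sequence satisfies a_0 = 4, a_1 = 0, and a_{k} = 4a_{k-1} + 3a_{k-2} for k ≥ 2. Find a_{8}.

105924

The ordinary generating function has denominator 1 - 4q - 3q^2.
Iterating the recurrence: a_0,…,a_{8} = 4, 0, 12, 48, 228, 1056, 4908, 22800, 105924.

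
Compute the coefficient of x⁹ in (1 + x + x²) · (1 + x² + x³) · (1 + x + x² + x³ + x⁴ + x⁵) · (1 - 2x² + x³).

(1 + x + x²) has coefficients 1,1,1 for degrees 0…2.
(1 + x² + x³) has coefficients 1,0,1,1,0,0,0,0,0,0 for degrees 0…9.
Multiplying by (1 + x + x² + x³ + x⁴ + x⁵) gives running coefficients 1,1,2,3,3,3,2,2,1,0 for degrees 0…9.
Finally multiplying by (1 - 2x² + x³), the product of all factors after the first has coefficients 1,1,0,2,0,-1,-1,-1,0,-2 for degrees 0…9.
[x⁹] = 1·(-2) + 1·0 + 1·(-1) = -3.

-3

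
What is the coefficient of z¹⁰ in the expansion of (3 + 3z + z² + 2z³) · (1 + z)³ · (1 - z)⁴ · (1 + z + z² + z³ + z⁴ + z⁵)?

(3 + 3z + z² + 2z³) has coefficients 3,3,1,2 for degrees 0…3.
(1 + z)³ has coefficients 1,3,3,1,0,0,0,0,0,0,0 for degrees 0…10.
Multiplying by (1 - z)⁴ gives running coefficients 1,-1,-3,3,3,-3,-1,1,0,0,0 for degrees 0…10.
Finally multiplying by (1 + z + z² + z³ + z⁴ + z⁵), the product of all factors after the first has coefficients 1,0,-3,0,3,0,-2,0,3,0,-3 for degrees 0…10.
[z¹⁰] = 3·(-3) + 3·0 + 1·3 + 2·0 = -6.

-6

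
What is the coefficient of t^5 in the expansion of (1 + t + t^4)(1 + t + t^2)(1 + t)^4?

21

(1 + t + t^4) has coefficients 1,1,0,0,1 for degrees 0…4.
(1 + t + t^2) has coefficients 1,1,1,0,0,0 for degrees 0…5.
Finally multiplying by (1 + t)^4, the product of all factors after the first has coefficients 1,5,11,14,11,5 for degrees 0…5.
[t^5] = 1·5 + 1·11 + 1·5 = 21.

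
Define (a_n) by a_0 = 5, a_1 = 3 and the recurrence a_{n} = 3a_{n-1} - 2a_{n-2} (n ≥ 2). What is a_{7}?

The ordinary generating function has denominator 1 - 3q + 2q^2.
Iterating the recurrence: a_0,…,a_{7} = 5, 3, -1, -9, -25, -57, -121, -249.

-249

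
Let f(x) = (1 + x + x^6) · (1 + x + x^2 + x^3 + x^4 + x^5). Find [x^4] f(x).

2

(1 + x + x^6) has coefficients 1,1,0,0,0 for degrees 0…4.
(1 + x + x^2 + x^3 + x^4 + x^5) has coefficients 1,1,1,1,1 for degrees 0…4.
[x^4] = 1·1 + 1·1 = 2.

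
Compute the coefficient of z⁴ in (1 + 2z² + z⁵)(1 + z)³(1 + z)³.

(1 + 2z² + z⁵) has coefficients 1,0,2,0,0 for degrees 0…4.
(1 + z)³ has coefficients 1,3,3,1,0 for degrees 0…4.
Finally multiplying by (1 + z)³, the product of all factors after the first has coefficients 1,6,15,20,15 for degrees 0…4.
[z⁴] = 1·15 + 2·15 = 45.

45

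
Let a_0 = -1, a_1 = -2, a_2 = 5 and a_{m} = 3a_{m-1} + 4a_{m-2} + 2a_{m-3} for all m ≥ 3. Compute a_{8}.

The ordinary generating function has denominator 1 - 3z - 4z^2 - 2z^3.
Iterating the recurrence: a_0,…,a_{8} = -1, -2, 5, 5, 31, 123, 503, 2063, 8447.

8447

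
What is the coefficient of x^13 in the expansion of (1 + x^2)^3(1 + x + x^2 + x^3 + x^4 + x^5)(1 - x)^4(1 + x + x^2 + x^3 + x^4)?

(1 + x^2)^3 has coefficients 1,0,3,0,3,0,1 for degrees 0…6.
(1 + x + x^2 + x^3 + x^4 + x^5) has coefficients 1,1,1,1,1,1,0,0,0,0,0,0,0,0 for degrees 0…13.
Multiplying by (1 - x)^4 gives running coefficients 1,-3,3,-1,0,0,-1,3,-3,1,0,0,0,0 for degrees 0…13.
Finally multiplying by (1 + x + x^2 + x^3 + x^4), the product of all factors after the first has coefficients 1,-2,1,0,0,-1,1,1,-1,0,0,1,-2,1 for degrees 0…13.
[x^13] = 1·1 + 3·1 + 3·0 + 1·1 = 5.

5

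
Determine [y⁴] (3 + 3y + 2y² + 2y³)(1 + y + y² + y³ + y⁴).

10

(3 + 3y + 2y² + 2y³) has coefficients 3,3,2,2 for degrees 0…3.
(1 + y + y² + y³ + y⁴) has coefficients 1,1,1,1,1 for degrees 0…4.
[y⁴] = 3·1 + 3·1 + 2·1 + 2·1 = 10.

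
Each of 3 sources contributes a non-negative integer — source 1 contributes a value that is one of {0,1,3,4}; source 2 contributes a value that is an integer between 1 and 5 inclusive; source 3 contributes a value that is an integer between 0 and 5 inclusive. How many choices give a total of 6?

15

The generating function for the choices is (1 + q + q^3 + q^4)·(q + q^2 + q^3 + q^4 + q^5)·(1 + q + q^2 + q^3 + q^4 + q^5); the count is [q^6].
(1 + q + q^3 + q^4) has coefficients 1,1,0,1,1 for degrees 0…4.
(q + q^2 + q^3 + q^4 + q^5) has coefficients 0,1,1,1,1,1,0 for degrees 0…6.
Finally multiplying by (1 + q + q^2 + q^3 + q^4 + q^5), the product of all factors after the first has coefficients 0,1,2,3,4,5,5 for degrees 0…6.
[q^6] = 1·5 + 1·5 + 1·3 + 1·2 = 15.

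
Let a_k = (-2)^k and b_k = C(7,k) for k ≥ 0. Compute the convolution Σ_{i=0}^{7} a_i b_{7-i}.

This is [x^7] in the product of the two ordinary generating functions.
Σ = 1·1 − 2·7 + 4·21 − 8·35 + 16·35 − 32·21 + 64·7 − 128·1 = -1.

-1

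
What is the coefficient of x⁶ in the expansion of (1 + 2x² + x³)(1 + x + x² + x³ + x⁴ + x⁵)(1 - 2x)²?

3

(1 + 2x² + x³) has coefficients 1,0,2,1 for degrees 0…3.
(1 + x + x² + x³ + x⁴ + x⁵) has coefficients 1,1,1,1,1,1,0 for degrees 0…6.
Finally multiplying by (1 - 2x)², the product of all factors after the first has coefficients 1,-3,1,1,1,1,0 for degrees 0…6.
[x⁶] = 1·0 + 2·1 + 1·1 = 3.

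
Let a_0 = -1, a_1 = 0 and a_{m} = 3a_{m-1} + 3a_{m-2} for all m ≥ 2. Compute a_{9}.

The ordinary generating function has denominator 1 - 3t - 3t^2.
Iterating the recurrence: a_0,…,a_{9} = -1, 0, -3, -9, -36, -135, -513, -1944, -7371, -27945.

-27945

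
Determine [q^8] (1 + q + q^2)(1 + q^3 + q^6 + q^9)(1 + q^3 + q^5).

3

(1 + q + q^2) has coefficients 1,1,1 for degrees 0…2.
(1 + q^3 + q^6 + q^9) has coefficients 1,0,0,1,0,0,1,0,0 for degrees 0…8.
Finally multiplying by (1 + q^3 + q^5), the product of all factors after the first has coefficients 1,0,0,2,0,1,2,0,1 for degrees 0…8.
[q^8] = 1·1 + 1·0 + 1·2 = 3.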